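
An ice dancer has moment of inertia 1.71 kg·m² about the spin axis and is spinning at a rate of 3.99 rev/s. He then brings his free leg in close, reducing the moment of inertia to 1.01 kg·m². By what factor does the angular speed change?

ω₂/ω₁ ≈ 1.69

Angular momentum about the spin axis is conserved since the torque about it is zero.
ω₂/ω₁ = I₁/I₂ = 1.710 / 1.010 = 1.693.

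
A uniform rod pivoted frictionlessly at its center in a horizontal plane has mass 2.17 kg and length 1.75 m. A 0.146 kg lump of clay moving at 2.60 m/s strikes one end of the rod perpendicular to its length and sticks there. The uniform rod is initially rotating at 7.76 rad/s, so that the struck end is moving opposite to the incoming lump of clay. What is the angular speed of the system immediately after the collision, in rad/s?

|ω_f| ≈ 5.96 rad/s

The axle reaction passes through the pivot and exerts no torque about it; angular momentum about the pivot is conserved through the impact.
I_p = (1/12)(2.17)(1.75)² = 0.5538 kg·m². Taking the sense of the lump of clay's angular momentum as positive, L_{lump} = m v R = (0.146)(2.60)(1.75/2) = 0.3322 kg·m²/s.
L_i = −I_p ω_p + m v R = −(0.5538)(7.76) + 0.3322 = -3.965 kg·m²/s.
After sticking, I_f = I_p + m R² = 0.5538 + (0.146)(1.75/2)² = 0.6656 kg·m².
ω_f = L_i / I_f = -3.965 / 0.6656 = -5.958 rad/s.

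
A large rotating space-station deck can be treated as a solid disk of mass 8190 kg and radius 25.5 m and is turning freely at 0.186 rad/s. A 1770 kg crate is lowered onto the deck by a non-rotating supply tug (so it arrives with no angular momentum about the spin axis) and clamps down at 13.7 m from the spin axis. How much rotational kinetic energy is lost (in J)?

The added mass arrives with no angular momentum about the spin axis, and any external torque about the spin axis is negligible, so the system's angular momentum is conserved.
I_p = ½(8190)(25.5)² = 2.663e+06 kg·m².
Added inertia Σmr² = (1770)(13.7)² = 3.322e+05 kg·m²; I_f = 2.663e+06 + 3.322e+05 = 2.995e+06 kg·m².
ω_f = I_p ω_i / I_f = (2.663e+06)(0.186) / 2.995e+06 = 0.1654 rad/s.
KE_i = ½(2.663e+06)(0.1860 rad/s)² = 46060 J; KE_f = ½(2.995e+06)(0.1654)² = 40950 J.

energy lost ≈ 5110 J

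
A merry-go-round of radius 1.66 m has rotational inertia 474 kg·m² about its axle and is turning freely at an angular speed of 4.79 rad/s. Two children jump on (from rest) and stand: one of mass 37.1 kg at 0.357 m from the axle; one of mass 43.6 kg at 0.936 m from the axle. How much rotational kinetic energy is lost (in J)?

energy lost ≈ 452 J

No external torque acts about the axle; L_before = L_after.
Added inertia Σmr² = (37.1)(0.357)² + (43.6)(0.936)² = 42.93 kg·m²; I_f = 474.0 + 42.93 = 516.9 kg·m².
ω_f = I_p ω_i / I_f = (474.0)(4.79) / 516.9 = 4.392 rad/s.
KE_i = ½(474.0)(4.790 rad/s)² = 5438 J; KE_f = ½(516.9)(4.392)² = 4986 J.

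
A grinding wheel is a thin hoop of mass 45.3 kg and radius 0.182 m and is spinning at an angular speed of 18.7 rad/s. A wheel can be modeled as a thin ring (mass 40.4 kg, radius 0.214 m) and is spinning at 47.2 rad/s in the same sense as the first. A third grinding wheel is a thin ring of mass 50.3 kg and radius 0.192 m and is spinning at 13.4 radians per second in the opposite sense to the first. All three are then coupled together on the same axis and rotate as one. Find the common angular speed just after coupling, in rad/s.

The coupling torques are internal; angular momentum about the shared axis is conserved.
Moments of inertia: I_A = (45.3)(0.182)² = 1.501 kg·m²; I_B = (40.4)(0.214)² = 1.850 kg·m²; I_C = (50.3)(0.192)² = 1.854 kg·m².
Taking A's sense as positive: L = (1.501)(18.7) + (1.850)(47.2) − (1.854)(13.4) = 90.54 kg·m²·rad/s.
Combined I = 1.501 + 1.850 + 1.854 = 5.205 kg·m².
ω_f = L / I = 90.54 / 5.205 = 17.40 rad/s.

|ω_f| ≈ 17.4 rad/s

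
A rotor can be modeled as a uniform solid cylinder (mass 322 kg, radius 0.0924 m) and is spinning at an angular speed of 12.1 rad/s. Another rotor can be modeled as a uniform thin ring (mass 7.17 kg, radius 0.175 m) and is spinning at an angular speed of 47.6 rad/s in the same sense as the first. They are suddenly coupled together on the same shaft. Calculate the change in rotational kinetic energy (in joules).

ΔKE ≈ -119 J

The coupling torques are internal; angular momentum about the shared axis is conserved.
Moments of inertia: I_A = ½(322)(0.0924)² = 1.375 kg·m²; I_B = (7.17)(0.175)² = 0.2196 kg·m².
Taking A's sense as positive: L = (1.375)(12.1) + (0.2196)(47.6) = 27.08 kg·m²·rad/s.
Combined I = 1.375 + 0.2196 = 1.594 kg·m².
ω_f = L / I = 27.08 / 1.594 = 16.99 rad/s.
KE_i = ½ΣIω² = 349.4 J; KE_f = ½(1.594)(16.99)² = 230.1 J.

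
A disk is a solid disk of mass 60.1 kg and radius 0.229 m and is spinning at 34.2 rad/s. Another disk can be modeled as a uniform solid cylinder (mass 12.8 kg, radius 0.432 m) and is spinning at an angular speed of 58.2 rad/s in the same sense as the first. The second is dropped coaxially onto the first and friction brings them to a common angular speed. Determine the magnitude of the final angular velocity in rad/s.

The coupling torques are internal; angular momentum about the shared axis is conserved.
Moments of inertia: I_A = ½(60.1)(0.229)² = 1.576 kg·m²; I_B = ½(12.8)(0.432)² = 1.194 kg·m².
Taking A's sense as positive: L = (1.576)(34.2) + (1.194)(58.2) = 123.4 kg·m²·rad/s.
Combined I = 1.576 + 1.194 = 2.770 kg·m².
ω_f = L / I = 123.4 / 2.770 = 44.55 rad/s.

|ω_f| ≈ 44.5 rad/s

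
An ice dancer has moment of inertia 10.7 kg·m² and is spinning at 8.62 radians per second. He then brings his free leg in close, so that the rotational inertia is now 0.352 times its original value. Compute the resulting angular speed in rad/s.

ω₂ ≈ 24.5 rad/s

Angular momentum about the spin axis is conserved since the torque about it is zero.
I₂ = 0.352 × 10.7 = 3.766 kg·m².
ω₂ = I₁ω₁ / I₂ = (10.70)(8.62 rad/s) / (3.766) = 24.49 rad/s.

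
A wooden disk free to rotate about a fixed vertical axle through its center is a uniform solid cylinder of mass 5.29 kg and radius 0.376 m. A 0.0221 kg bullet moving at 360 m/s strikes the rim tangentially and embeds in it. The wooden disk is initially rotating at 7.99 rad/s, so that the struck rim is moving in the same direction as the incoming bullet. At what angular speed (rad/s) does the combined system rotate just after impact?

|ω_f| ≈ 15.9 rad/s

About the axle the impulsive forces during the collision are internal, so angular momentum about that axis is conserved.
I_p = ½(5.29)(0.376)² = 0.3739 kg·m². Taking the sense of the bullet's angular momentum as positive, L_{bullet} = m v R = (0.0221)(360)(0.376) = 2.991 kg·m²/s.
L_i = +I_p ω_p + m v R = +(0.3739)(7.99) + 2.991 = 5.979 kg·m²/s.
After sticking, I_f = I_p + m R² = 0.3739 + (0.0221)(0.376)² = 0.3771 kg·m².
ω_f = L_i / I_f = 5.979 / 0.3771 = 15.86 rad/s.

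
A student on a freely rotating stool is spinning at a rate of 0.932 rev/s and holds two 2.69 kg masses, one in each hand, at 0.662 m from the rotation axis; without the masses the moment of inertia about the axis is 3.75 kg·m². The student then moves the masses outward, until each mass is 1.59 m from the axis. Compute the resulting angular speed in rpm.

No external torque acts about the spin axis, so angular momentum is conserved.
I₁ = 3.75 + 2(2.69)(0.662)² = 6.108 kg·m²; I₂ = 3.75 + 2(2.69)(1.59)² = 17.35 kg·m².
ω₂ = I₁ω₁ / I₂ = (6.108)(0.932 rev/s) / (17.35) = 0.3281 rev/s = 19.68 rpm.

ω₂ ≈ 19.7 rpm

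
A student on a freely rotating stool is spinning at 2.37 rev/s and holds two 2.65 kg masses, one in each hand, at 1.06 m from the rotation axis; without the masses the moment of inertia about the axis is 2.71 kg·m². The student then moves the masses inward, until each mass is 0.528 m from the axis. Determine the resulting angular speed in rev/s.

ω₂ ≈ 4.90 rev/s

With no external torque about the axis, L is conserved: I₁ω₁ = I₂ω₂.
I₁ = 2.71 + 2(2.65)(1.06)² = 8.665 kg·m²; I₂ = 2.71 + 2(2.65)(0.528)² = 4.188 kg·m².
ω₂ = I₁ω₁ / I₂ = (8.665)(2.37 rev/s) / (4.188) = 4.904 rev/s.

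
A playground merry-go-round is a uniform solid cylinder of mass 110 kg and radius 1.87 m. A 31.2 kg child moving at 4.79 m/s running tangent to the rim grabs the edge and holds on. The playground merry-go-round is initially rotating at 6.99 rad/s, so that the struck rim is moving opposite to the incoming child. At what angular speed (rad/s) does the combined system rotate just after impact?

The axle reaction passes through the axle and exerts no torque about it; angular momentum about the axle is conserved through the impact.
I_p = ½(110)(1.87)² = 192.3 kg·m². Taking the sense of the child's angular momentum as positive, L_{child} = m v R = (31.2)(4.79)(1.87) = 279.5 kg·m²/s.
L_i = −I_p ω_p + m v R = −(192.3)(6.99) + 279.5 = -1065 kg·m²/s.
After sticking, I_f = I_p + m R² = 192.3 + (31.2)(1.87)² = 301.4 kg·m².
ω_f = L_i / I_f = -1065 / 301.4 = -3.533 rad/s.

|ω_f| ≈ 3.53 rad/s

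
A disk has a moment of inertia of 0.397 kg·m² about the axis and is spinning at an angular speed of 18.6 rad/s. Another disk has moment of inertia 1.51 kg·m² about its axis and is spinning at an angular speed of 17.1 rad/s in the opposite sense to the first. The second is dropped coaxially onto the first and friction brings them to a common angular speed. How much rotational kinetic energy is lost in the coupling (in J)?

The coupling torques are internal; angular momentum about the shared axis is conserved.
Taking A's sense as positive: L = (0.3970)(18.6) − (1.510)(17.1) = -18.44 kg·m²·rad/s.
Combined I = 0.3970 + 1.510 = 1.907 kg·m².
ω_f = L / I = -18.44 / 1.907 = -9.668 rad/s.
KE_i = ½ΣIω² = 289.4 J; KE_f = ½(1.907)(9.668)² = 89.12 J.

ΔKE lost ≈ 200 J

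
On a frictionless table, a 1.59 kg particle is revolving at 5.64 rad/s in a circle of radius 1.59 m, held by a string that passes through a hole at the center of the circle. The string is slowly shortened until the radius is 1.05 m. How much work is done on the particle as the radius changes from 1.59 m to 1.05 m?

W ≈ 82.7 J

The constraining force is radial, so m r² ω about the center is conserved.
ω₂ = ω₁ (r₁/r₂)² = (5.64)(1.59/1.05)² = 12.93 rad/s.
W = ΔKE = ½m(v₂² − v₁²) = 82.67 J.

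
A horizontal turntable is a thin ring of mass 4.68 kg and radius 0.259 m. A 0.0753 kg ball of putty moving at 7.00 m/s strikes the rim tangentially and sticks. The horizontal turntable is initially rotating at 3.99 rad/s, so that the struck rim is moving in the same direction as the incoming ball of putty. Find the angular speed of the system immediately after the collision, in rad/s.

|ω_f| ≈ 4.35 rad/s

About the axle the impulsive forces during the collision are internal, so angular momentum about that axis is conserved.
I_p = (4.68)(0.259)² = 0.3139 kg·m². Taking the sense of the ball of putty's angular momentum as positive, L_{ball} = m v R = (0.0753)(7.00)(0.259) = 0.1365 kg·m²/s.
L_i = +I_p ω_p + m v R = +(0.3139)(3.99) + 0.1365 = 1.389 kg·m²/s.
After sticking, I_f = I_p + m R² = 0.3139 + (0.0753)(0.259)² = 0.3190 kg·m².
ω_f = L_i / I_f = 1.389 / 0.3190 = 4.355 rad/s.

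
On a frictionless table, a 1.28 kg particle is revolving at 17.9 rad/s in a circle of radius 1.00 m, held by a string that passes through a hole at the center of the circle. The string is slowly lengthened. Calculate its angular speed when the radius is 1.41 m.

No torque about the axis ⇒ m r₁² ω₁ = m r₂² ω₂.
ω₂ = ω₁ (r₁/r₂)² = (17.9)(1.00/1.41)² = 9.004 rad/s.

ω₂ ≈ 9.00 rad/s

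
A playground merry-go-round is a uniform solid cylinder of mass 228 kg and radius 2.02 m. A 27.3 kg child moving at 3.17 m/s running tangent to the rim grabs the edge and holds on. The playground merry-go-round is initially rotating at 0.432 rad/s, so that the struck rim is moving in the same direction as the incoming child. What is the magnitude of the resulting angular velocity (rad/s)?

About the axle the impulsive forces during the collision are internal, so angular momentum about that axis is conserved.
I_p = ½(228)(2.02)² = 465.2 kg·m². Taking the sense of the child's angular momentum as positive, L_{child} = m v R = (27.3)(3.17)(2.02) = 174.8 kg·m²/s.
L_i = +I_p ω_p + m v R = +(465.2)(0.432) + 174.8 = 375.8 kg·m²/s.
After sticking, I_f = I_p + m R² = 465.2 + (27.3)(2.02)² = 576.6 kg·m².
ω_f = L_i / I_f = 375.8 / 576.6 = 0.6517 rad/s.

|ω_f| ≈ 0.652 rad/s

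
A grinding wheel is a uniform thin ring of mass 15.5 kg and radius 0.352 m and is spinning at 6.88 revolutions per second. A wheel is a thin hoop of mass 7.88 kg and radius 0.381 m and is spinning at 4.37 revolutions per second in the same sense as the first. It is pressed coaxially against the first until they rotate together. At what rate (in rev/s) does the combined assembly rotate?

|ω_f| ≈ 5.94 rev/s

The coupling torques are internal; angular momentum about the shared axis is conserved.
Moments of inertia: I_A = (15.5)(0.352)² = 1.921 kg·m²; I_B = (7.88)(0.381)² = 1.144 kg·m².
Taking A's sense as positive: L = (1.921)(6.88) + (1.144)(4.37) = 18.21 kg·m²·rev/s.
Combined I = 1.921 + 1.144 = 3.064 kg·m².
ω_f = L / I = 18.21 / 3.064 = 5.943 rev/s.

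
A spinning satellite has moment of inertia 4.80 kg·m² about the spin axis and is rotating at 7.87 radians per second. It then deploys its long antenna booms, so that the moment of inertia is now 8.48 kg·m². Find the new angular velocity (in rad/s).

Angular momentum about the spin axis is conserved since the torque about it is zero.
ω₂ = I₁ω₁ / I₂ = (4.800)(7.87 rad/s) / (8.480) = 4.455 rad/s.

ω₂ ≈ 4.45 rad/s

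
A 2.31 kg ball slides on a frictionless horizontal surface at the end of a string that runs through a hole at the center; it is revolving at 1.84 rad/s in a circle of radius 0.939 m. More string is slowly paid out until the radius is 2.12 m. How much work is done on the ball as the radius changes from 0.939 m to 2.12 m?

The constraining force is radial, so m r² ω about the center is conserved.
ω₂ = ω₁ (r₁/r₂)² = (1.84)(0.939/2.12)² = 0.3610 rad/s.
W = ΔKE = ½m(v₂² − v₁²) = -2.771 J.

W ≈ -2.77 J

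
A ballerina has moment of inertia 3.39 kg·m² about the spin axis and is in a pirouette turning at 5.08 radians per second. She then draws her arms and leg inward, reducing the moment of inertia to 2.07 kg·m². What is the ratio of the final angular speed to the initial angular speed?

With no external torque about the axis, L is conserved: I₁ω₁ = I₂ω₂.
ω₂/ω₁ = I₁/I₂ = 3.390 / 2.070 = 1.638.

ω₂/ω₁ ≈ 1.64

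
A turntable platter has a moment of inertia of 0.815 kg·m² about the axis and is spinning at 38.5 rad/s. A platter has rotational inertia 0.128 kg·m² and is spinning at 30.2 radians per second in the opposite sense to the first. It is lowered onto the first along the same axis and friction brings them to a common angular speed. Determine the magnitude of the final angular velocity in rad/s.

|ω_f| ≈ 29.2 rad/s

The coupling torques are internal; angular momentum about the shared axis is conserved.
Taking A's sense as positive: L = (0.8150)(38.5) − (0.1280)(30.2) = 27.51 kg·m²·rad/s.
Combined I = 0.8150 + 0.1280 = 0.9430 kg·m².
ω_f = L / I = 27.51 / 0.9430 = 29.17 rad/s.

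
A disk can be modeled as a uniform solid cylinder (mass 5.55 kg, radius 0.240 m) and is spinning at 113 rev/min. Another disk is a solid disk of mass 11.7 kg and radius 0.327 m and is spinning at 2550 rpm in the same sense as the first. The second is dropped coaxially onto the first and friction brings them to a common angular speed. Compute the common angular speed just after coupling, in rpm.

The coupling torques are internal; angular momentum about the shared axis is conserved.
Moments of inertia: I_A = ½(5.55)(0.240)² = 0.1598 kg·m²; I_B = ½(11.7)(0.327)² = 0.6255 kg·m².
Taking A's sense as positive: L = (0.1598)(113) + (0.6255)(2550) = 1613 kg·m²·rpm.
Combined I = 0.1598 + 0.6255 = 0.7854 kg·m².
ω_f = L / I = 1613 / 0.7854 = 2054 rpm.

|ω_f| ≈ 2050 rpm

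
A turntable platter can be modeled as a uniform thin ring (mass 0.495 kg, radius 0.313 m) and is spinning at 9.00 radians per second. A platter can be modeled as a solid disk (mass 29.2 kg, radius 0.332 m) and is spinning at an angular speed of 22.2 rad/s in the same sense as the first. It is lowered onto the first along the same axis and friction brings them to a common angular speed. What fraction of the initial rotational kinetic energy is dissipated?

fraction ≈ 0.0103

No external torque acts about the common axis, so total angular momentum is conserved.
Moments of inertia: I_A = (0.495)(0.313)² = 0.04849 kg·m²; I_B = ½(29.2)(0.332)² = 1.609 kg·m².
Taking A's sense as positive: L = (0.04849)(9.00) + (1.609)(22.2) = 36.16 kg·m²·rad/s.
Combined I = 0.04849 + 1.609 = 1.658 kg·m².
ω_f = L / I = 36.16 / 1.658 = 21.81 rad/s.
KE_i = ½ΣIω² = 398.5 J; KE_f = ½(1.658)(21.81)² = 394.4 J.
Fraction dissipated = (KE_i − KE_f)/KE_i = 0.01029.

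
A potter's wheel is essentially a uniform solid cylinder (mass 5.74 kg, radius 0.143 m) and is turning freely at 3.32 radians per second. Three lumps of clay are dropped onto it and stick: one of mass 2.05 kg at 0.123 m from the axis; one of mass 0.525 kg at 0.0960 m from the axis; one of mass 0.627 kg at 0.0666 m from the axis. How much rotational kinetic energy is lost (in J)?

energy lost ≈ 0.128 J

The added mass arrives with no angular momentum about the axis, and any external torque about the axis is negligible, so the system's angular momentum is conserved.
I_p = ½(5.74)(0.143)² = 0.05869 kg·m².
Added inertia Σmr² = (2.05)(0.123)² + (0.525)(0.0960)² + (0.627)(0.0666)² = 0.03863 kg·m²; I_f = 0.05869 + 0.03863 = 0.09732 kg·m².
ω_f = I_p ω_i / I_f = (0.05869)(3.32) / 0.09732 = 2.002 rad/s.
KE_i = ½(0.05869)(3.320 rad/s)² = 0.3234 J; KE_f = ½(0.09732)(2.002)² = 0.1950 J.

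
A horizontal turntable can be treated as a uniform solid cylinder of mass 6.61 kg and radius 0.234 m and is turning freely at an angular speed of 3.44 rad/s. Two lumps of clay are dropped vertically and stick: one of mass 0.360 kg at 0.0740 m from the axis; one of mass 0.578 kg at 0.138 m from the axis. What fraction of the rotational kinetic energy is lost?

fraction ≈ 0.0669

No external torque acts about the axis; L_before = L_after.
I_p = ½(6.61)(0.234)² = 0.1810 kg·m².
Added inertia Σmr² = (0.360)(0.0740)² + (0.578)(0.138)² = 0.01298 kg·m²; I_f = 0.1810 + 0.01298 = 0.1939 kg·m².
ω_f = I_p ω_i / I_f = (0.1810)(3.44) / 0.1939 = 3.210 rad/s.
KE_i = ½(0.1810)(3.440 rad/s)² = 1.071 J; KE_f = ½(0.1939)(3.210)² = 0.9991 J.
Fraction lost = 0.06692.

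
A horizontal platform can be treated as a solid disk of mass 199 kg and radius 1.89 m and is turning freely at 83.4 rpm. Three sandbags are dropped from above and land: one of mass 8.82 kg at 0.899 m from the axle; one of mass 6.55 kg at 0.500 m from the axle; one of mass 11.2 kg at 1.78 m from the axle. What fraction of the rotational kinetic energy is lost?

fraction ≈ 0.111

The added mass arrives with no angular momentum about the axle, and any external torque about the axle is negligible, so the system's angular momentum is conserved.
I_p = ½(199)(1.89)² = 355.4 kg·m².
Added inertia Σmr² = (8.82)(0.899)² + (6.55)(0.500)² + (11.2)(1.78)² = 44.25 kg·m²; I_f = 355.4 + 44.25 = 399.7 kg·m².
ω_f = I_p ω_i / I_f = (355.4)(83.4) / 399.7 = 74.17 rpm.
KE_i = ½(355.4)(8.734 rad/s)² = 13560 J; KE_f = ½(399.7)(7.767)² = 12050 J.
Fraction lost = 0.1107.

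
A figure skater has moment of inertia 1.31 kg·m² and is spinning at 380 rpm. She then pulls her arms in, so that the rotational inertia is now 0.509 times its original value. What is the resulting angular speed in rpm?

ω₂ ≈ 747 rpm

No external torque acts about the spin axis, so angular momentum is conserved.
I₂ = 0.509 × 1.31 = 0.6668 kg·m².
ω₂ = I₁ω₁ / I₂ = (1.310)(380 rpm) / (0.6668) = 746.6 rpm.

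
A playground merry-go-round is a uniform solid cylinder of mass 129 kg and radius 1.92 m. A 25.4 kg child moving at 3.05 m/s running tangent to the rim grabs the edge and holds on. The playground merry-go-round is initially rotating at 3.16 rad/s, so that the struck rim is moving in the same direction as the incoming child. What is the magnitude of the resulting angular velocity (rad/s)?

|ω_f| ≈ 2.72 rad/s

The axle reaction passes through the axle and exerts no torque about it; angular momentum about the axle is conserved through the impact.
I_p = ½(129)(1.92)² = 237.8 kg·m². Taking the sense of the child's angular momentum as positive, L_{child} = m v R = (25.4)(3.05)(1.92) = 148.7 kg·m²/s.
L_i = +I_p ω_p + m v R = +(237.8)(3.16) + 148.7 = 900.1 kg·m²/s.
After sticking, I_f = I_p + m R² = 237.8 + (25.4)(1.92)² = 331.4 kg·m².
ω_f = L_i / I_f = 900.1 / 331.4 = 2.716 rad/s.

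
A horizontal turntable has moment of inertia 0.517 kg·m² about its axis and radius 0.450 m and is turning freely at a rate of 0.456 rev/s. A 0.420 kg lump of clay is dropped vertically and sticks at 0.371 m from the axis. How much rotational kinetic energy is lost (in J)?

energy lost ≈ 0.213 J

The added mass arrives with no angular momentum about the axis, and any external torque about the axis is negligible, so the system's angular momentum is conserved.
Added inertia Σmr² = (0.420)(0.371)² = 0.05781 kg·m²; I_f = 0.5170 + 0.05781 = 0.5748 kg·m².
ω_f = I_p ω_i / I_f = (0.5170)(0.456) / 0.5748 = 0.4101 rev/s.
KE_i = ½(0.5170)(2.865 rad/s)² = 2.122 J; KE_f = ½(0.5748)(2.577)² = 1.909 J.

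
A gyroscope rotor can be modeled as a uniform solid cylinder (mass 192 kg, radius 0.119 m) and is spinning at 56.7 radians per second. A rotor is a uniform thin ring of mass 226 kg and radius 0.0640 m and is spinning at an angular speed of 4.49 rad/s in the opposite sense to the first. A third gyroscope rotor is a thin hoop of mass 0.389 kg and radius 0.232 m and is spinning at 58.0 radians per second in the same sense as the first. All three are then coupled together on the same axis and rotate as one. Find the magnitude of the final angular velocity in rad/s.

The coupling torques are internal; angular momentum about the shared axis is conserved.
Moments of inertia: I_A = ½(192)(0.119)² = 1.359 kg·m²; I_B = (226)(0.0640)² = 0.9257 kg·m²; I_C = (0.389)(0.232)² = 0.02094 kg·m².
Taking A's sense as positive: L = (1.359)(56.7) − (0.9257)(4.49) + (0.02094)(58.0) = 74.14 kg·m²·rad/s.
Combined I = 1.359 + 0.9257 + 0.02094 = 2.306 kg·m².
ω_f = L / I = 74.14 / 2.306 = 32.15 rad/s.

|ω_f| ≈ 32.1 rad/s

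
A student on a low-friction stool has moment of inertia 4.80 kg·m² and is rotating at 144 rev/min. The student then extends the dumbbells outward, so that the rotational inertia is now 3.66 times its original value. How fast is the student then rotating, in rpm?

No external torque acts about the spin axis, so angular momentum is conserved.
I₂ = 3.66 × 4.80 = 17.57 kg·m².
ω₂ = I₁ω₁ / I₂ = (4.800)(144 rpm) / (17.57) = 39.34 rpm.

ω₂ ≈ 39.3 rpm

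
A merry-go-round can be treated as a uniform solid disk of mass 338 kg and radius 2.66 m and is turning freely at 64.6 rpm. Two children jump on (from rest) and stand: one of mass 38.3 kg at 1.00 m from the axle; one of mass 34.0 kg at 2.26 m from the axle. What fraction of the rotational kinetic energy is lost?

fraction ≈ 0.151

No external torque acts about the axle; L_before = L_after.
I_p = ½(338)(2.66)² = 1196 kg·m².
Added inertia Σmr² = (38.3)(1.00)² + (34.0)(2.26)² = 212.0 kg·m²; I_f = 1196 + 212.0 = 1408 kg·m².
ω_f = I_p ω_i / I_f = (1196)(64.6) / 1408 = 54.87 rpm.
KE_i = ½(1196)(6.765 rad/s)² = 27360 J; KE_f = ½(1408)(5.746)² = 23240 J.
Fraction lost = 0.1506.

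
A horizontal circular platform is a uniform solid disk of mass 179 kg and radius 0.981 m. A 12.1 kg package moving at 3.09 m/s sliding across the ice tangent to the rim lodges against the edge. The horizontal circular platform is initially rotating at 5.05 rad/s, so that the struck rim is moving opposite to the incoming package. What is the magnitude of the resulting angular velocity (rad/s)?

About the central axle the impulsive forces during the collision are internal, so angular momentum about that axis is conserved.
I_p = ½(179)(0.981)² = 86.13 kg·m². Taking the sense of the package's angular momentum as positive, L_{package} = m v R = (12.1)(3.09)(0.981) = 36.68 kg·m²/s.
L_i = −I_p ω_p + m v R = −(86.13)(5.05) + 36.68 = -398.3 kg·m²/s.
After sticking, I_f = I_p + m R² = 86.13 + (12.1)(0.981)² = 97.78 kg·m².
ω_f = L_i / I_f = -398.3 / 97.78 = -4.073 rad/s.

|ω_f| ≈ 4.07 rad/s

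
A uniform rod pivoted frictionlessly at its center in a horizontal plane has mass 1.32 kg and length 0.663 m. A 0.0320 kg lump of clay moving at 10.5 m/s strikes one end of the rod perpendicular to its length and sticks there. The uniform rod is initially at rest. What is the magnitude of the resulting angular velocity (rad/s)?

|ω_f| ≈ 2.15 rad/s

About the pivot the impulsive forces during the collision are internal, so angular momentum about that axis is conserved.
I_p = (1/12)(1.32)(0.663)² = 0.04835 kg·m². Taking the sense of the lump of clay's angular momentum as positive, L_{lump} = m v R = (0.0320)(10.5)(0.663/2) = 0.1114 kg·m²/s.
L_i = 0 + 0.1114 = 0.1114 kg·m²/s.
After sticking, I_f = I_p + m R² = 0.04835 + (0.0320)(0.663/2)² = 0.05187 kg·m².
ω_f = L_i / I_f = 0.1114 / 0.05187 = 2.147 rad/s.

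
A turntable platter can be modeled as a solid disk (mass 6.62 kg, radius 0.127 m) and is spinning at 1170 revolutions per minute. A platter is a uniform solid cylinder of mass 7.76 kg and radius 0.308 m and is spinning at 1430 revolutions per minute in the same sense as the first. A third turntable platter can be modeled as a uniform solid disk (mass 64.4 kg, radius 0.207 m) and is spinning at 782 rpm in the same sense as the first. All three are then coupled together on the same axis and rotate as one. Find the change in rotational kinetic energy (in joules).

ΔKE ≈ -687 J

The coupling torques are internal; angular momentum about the shared axis is conserved.
Moments of inertia: I_A = ½(6.62)(0.127)² = 0.05339 kg·m²; I_B = ½(7.76)(0.308)² = 0.3681 kg·m²; I_C = ½(64.4)(0.207)² = 1.380 kg·m².
Taking A's sense as positive: L = (0.05339)(1170) + (0.3681)(1430) + (1.380)(782) = 1668 kg·m²·rpm.
Combined I = 0.05339 + 0.3681 + 1.380 = 1.801 kg·m².
ω_f = L / I = 1668 / 1.801 = 925.9 rpm.
KE_i = ½ΣIω² = 9154 J; KE_f = ½(1.801)(96.96)² = 8467 J.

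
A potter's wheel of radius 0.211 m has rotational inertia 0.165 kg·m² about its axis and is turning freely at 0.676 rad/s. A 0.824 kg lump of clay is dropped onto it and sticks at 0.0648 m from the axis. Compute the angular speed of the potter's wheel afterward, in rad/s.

ω_f ≈ 0.662 rad/s

The added mass arrives with no angular momentum about the axis, and any external torque about the axis is negligible, so the system's angular momentum is conserved.
Added inertia Σmr² = (0.824)(0.0648)² = 0.003460 kg·m²; I_f = 0.1650 + 0.003460 = 0.1685 kg·m².
ω_f = I_p ω_i / I_f = (0.1650)(0.676) / 0.1685 = 0.6621 rad/s.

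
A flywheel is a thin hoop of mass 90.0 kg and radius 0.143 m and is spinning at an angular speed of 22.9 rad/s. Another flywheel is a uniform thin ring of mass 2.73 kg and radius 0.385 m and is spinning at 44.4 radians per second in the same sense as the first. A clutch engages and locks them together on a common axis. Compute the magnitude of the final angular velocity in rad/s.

|ω_f| ≈ 26.8 rad/s

No external torque acts about the common axis, so total angular momentum is conserved.
Moments of inertia: I_A = (90.0)(0.143)² = 1.840 kg·m²; I_B = (2.73)(0.385)² = 0.4047 kg·m².
Taking A's sense as positive: L = (1.840)(22.9) + (0.4047)(44.4) = 60.11 kg·m²·rad/s.
Combined I = 1.840 + 0.4047 = 2.245 kg·m².
ω_f = L / I = 60.11 / 2.245 = 26.78 rad/s.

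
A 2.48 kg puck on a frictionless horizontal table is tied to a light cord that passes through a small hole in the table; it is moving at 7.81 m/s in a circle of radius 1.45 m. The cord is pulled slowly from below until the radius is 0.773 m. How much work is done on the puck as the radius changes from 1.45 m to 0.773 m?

W ≈ 190 J

The only horizontal force on the mass is along the cord (radial), so it exerts no torque about the hole and angular momentum m v r is conserved.
v₂ = v₁ r₁ / r₂ = (7.81)(1.45) / (0.773) = 14.65 m/s.
W = ΔKE = ½m(v₂² − v₁²) = 190.5 J.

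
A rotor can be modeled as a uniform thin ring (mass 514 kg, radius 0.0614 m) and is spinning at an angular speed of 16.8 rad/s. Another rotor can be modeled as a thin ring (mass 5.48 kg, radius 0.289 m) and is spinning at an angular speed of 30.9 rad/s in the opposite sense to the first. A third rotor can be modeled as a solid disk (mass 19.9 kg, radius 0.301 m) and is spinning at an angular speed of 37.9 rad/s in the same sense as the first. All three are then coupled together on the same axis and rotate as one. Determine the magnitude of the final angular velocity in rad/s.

|ω_f| ≈ 15.9 rad/s

The coupling torques are internal; angular momentum about the shared axis is conserved.
Moments of inertia: I_A = (514)(0.0614)² = 1.938 kg·m²; I_B = (5.48)(0.289)² = 0.4577 kg·m²; I_C = ½(19.9)(0.301)² = 0.9015 kg·m².
Taking A's sense as positive: L = (1.938)(16.8) − (0.4577)(30.9) + (0.9015)(37.9) = 52.58 kg·m²·rad/s.
Combined I = 1.938 + 0.4577 + 0.9015 = 3.297 kg·m².
ω_f = L / I = 52.58 / 3.297 = 15.95 rad/s.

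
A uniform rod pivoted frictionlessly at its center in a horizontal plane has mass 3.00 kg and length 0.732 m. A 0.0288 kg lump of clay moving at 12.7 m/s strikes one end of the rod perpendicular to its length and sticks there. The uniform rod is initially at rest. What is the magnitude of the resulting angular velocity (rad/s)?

The axle reaction passes through the pivot and exerts no torque about it; angular momentum about the pivot is conserved through the impact.
I_p = (1/12)(3.00)(0.732)² = 0.1340 kg·m². Taking the sense of the lump of clay's angular momentum as positive, L_{lump} = m v R = (0.0288)(12.7)(0.732/2) = 0.1339 kg·m²/s.
L_i = 0 + 0.1339 = 0.1339 kg·m²/s.
After sticking, I_f = I_p + m R² = 0.1340 + (0.0288)(0.732/2)² = 0.1378 kg·m².
ω_f = L_i / I_f = 0.1339 / 0.1378 = 0.9714 rad/s.

|ω_f| ≈ 0.971 rad/s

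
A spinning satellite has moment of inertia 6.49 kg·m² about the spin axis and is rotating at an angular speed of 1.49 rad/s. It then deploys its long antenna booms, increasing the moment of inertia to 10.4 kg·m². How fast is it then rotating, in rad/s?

ω₂ ≈ 0.930 rad/s

Angular momentum about the spin axis is conserved since the torque about it is zero.
ω₂ = I₁ω₁ / I₂ = (6.490)(1.49 rad/s) / (10.40) = 0.9298 rad/s.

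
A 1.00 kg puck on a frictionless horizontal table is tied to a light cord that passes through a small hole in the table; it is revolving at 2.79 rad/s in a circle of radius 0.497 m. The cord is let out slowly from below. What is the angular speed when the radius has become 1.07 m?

ω₂ ≈ 0.602 rad/s

The constraining force is radial, so m r² ω about the center is conserved.
ω₂ = ω₁ (r₁/r₂)² = (2.79)(0.497/1.07)² = 0.6019 rad/s.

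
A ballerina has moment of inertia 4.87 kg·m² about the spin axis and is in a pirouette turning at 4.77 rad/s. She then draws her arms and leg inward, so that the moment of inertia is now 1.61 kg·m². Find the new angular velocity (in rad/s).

ω₂ ≈ 14.4 rad/s

No external torque acts about the spin axis, so angular momentum is conserved.
ω₂ = I₁ω₁ / I₂ = (4.870)(4.77 rad/s) / (1.610) = 14.43 rad/s.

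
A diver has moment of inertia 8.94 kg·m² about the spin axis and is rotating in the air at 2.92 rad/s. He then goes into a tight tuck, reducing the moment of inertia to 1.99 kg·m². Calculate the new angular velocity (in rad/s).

ω₂ ≈ 13.1 rad/s

No external torque acts about the spin axis, so angular momentum is conserved.
ω₂ = I₁ω₁ / I₂ = (8.940)(2.92 rad/s) / (1.990) = 13.12 rad/s.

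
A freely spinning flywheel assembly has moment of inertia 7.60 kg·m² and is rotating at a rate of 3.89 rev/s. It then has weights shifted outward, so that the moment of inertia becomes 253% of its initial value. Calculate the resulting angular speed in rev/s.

Angular momentum about the spin axis is conserved since the torque about it is zero.
I₂ = 2.53 × 7.60 = 19.23 kg·m².
ω₂ = I₁ω₁ / I₂ = (7.600)(3.89 rev/s) / (19.23) = 1.538 rev/s.

ω₂ ≈ 1.54 rev/s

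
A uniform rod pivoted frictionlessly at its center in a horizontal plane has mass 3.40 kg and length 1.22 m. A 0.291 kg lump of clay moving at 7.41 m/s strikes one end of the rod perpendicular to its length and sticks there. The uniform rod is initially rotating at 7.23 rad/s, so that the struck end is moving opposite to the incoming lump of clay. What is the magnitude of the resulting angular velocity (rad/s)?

|ω_f| ≈ 3.27 rad/s

The axle reaction passes through the pivot and exerts no torque about it; angular momentum about the pivot is conserved through the impact.
I_p = (1/12)(3.40)(1.22)² = 0.4217 kg·m². Taking the sense of the lump of clay's angular momentum as positive, L_{lump} = m v R = (0.291)(7.41)(1.22/2) = 1.315 kg·m²/s.
L_i = −I_p ω_p + m v R = −(0.4217)(7.23) + 1.315 = -1.734 kg·m²/s.
After sticking, I_f = I_p + m R² = 0.4217 + (0.291)(1.22/2)² = 0.5300 kg·m².
ω_f = L_i / I_f = -1.734 / 0.5300 = -3.271 rad/s.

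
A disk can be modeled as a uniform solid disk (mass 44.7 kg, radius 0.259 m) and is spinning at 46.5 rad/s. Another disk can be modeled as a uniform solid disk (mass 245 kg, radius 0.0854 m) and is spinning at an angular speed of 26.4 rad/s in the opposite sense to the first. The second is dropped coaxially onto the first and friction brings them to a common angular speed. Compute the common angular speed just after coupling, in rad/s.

No external torque acts about the common axis, so total angular momentum is conserved.
Moments of inertia: I_A = ½(44.7)(0.259)² = 1.499 kg·m²; I_B = ½(245)(0.0854)² = 0.8934 kg·m².
Taking A's sense as positive: L = (1.499)(46.5) − (0.8934)(26.4) = 46.13 kg·m²·rad/s.
Combined I = 1.499 + 0.8934 = 2.393 kg·m².
ω_f = L / I = 46.13 / 2.393 = 19.28 rad/s.

|ω_f| ≈ 19.3 rad/s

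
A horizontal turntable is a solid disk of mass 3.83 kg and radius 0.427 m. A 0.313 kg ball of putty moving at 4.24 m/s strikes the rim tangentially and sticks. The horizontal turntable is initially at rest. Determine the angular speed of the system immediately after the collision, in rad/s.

|ω_f| ≈ 1.39 rad/s

About the axle the impulsive forces during the collision are internal, so angular momentum about that axis is conserved.
I_p = ½(3.83)(0.427)² = 0.3492 kg·m². Taking the sense of the ball of putty's angular momentum as positive, L_{ball} = m v R = (0.313)(4.24)(0.427) = 0.5667 kg·m²/s.
L_i = 0 + 0.5667 = 0.5667 kg·m²/s.
After sticking, I_f = I_p + m R² = 0.3492 + (0.313)(0.427)² = 0.4062 kg·m².
ω_f = L_i / I_f = 0.5667 / 0.4062 = 1.395 rad/s.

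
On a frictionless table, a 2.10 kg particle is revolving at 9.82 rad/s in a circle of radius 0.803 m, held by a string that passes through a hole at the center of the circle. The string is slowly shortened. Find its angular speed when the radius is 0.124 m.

No torque about the axis ⇒ m r₁² ω₁ = m r₂² ω₂.
ω₂ = ω₁ (r₁/r₂)² = (9.82)(0.803/0.124)² = 411.8 rad/s.

ω₂ ≈ 412 rad/s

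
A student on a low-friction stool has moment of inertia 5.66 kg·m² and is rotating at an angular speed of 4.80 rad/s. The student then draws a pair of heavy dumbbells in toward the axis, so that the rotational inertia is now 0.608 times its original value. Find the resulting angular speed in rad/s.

ω₂ ≈ 7.89 rad/s

With no external torque about the axis, L is conserved: I₁ω₁ = I₂ω₂.
I₂ = 0.608 × 5.66 = 3.441 kg·m².
ω₂ = I₁ω₁ / I₂ = (5.660)(4.80 rad/s) / (3.441) = 7.895 rad/s.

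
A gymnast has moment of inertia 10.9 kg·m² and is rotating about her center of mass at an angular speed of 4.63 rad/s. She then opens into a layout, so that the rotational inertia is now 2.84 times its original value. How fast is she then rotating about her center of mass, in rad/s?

With no external torque about the axis, L is conserved: I₁ω₁ = I₂ω₂.
I₂ = 2.84 × 10.9 = 30.96 kg·m².
ω₂ = I₁ω₁ / I₂ = (10.90)(4.63 rad/s) / (30.96) = 1.630 rad/s.

ω₂ ≈ 1.63 rad/s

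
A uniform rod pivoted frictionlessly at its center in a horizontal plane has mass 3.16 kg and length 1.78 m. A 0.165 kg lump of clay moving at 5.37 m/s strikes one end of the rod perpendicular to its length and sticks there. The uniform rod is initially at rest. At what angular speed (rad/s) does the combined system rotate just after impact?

The axle reaction passes through the pivot and exerts no torque about it; angular momentum about the pivot is conserved through the impact.
I_p = (1/12)(3.16)(1.78)² = 0.8343 kg·m². Taking the sense of the lump of clay's angular momentum as positive, L_{lump} = m v R = (0.165)(5.37)(1.78/2) = 0.7886 kg·m²/s.
L_i = 0 + 0.7886 = 0.7886 kg·m²/s.
After sticking, I_f = I_p + m R² = 0.8343 + (0.165)(1.78/2)² = 0.9650 kg·m².
ω_f = L_i / I_f = 0.7886 / 0.9650 = 0.8172 rad/s.

|ω_f| ≈ 0.817 rad/s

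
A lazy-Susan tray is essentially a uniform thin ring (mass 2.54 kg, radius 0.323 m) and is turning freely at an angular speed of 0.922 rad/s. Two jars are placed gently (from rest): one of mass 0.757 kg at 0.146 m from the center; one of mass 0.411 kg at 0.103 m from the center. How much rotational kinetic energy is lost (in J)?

energy lost ≈ 0.00809 J

The added mass arrives with no angular momentum about the center, and any external torque about the center is negligible, so the system's angular momentum is conserved.
I_p = (2.54)(0.323)² = 0.2650 kg·m².
Added inertia Σmr² = (0.757)(0.146)² + (0.411)(0.103)² = 0.02050 kg·m²; I_f = 0.2650 + 0.02050 = 0.2855 kg·m².
ω_f = I_p ω_i / I_f = (0.2650)(0.922) / 0.2855 = 0.8558 rad/s.
KE_i = ½(0.2650)(0.9220 rad/s)² = 0.1126 J; KE_f = ½(0.2855)(0.8558)² = 0.1045 J.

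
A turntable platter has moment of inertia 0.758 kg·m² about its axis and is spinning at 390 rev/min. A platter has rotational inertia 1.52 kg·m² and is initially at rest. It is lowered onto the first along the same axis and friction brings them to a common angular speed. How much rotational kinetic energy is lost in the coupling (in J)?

ΔKE lost ≈ 422 J

The coupling torques are internal; angular momentum about the shared axis is conserved.
Taking A's sense as positive: L = (0.7580)(390) = 295.6 kg·m²·rpm.
Combined I = 0.7580 + 1.520 = 2.278 kg·m².
ω_f = L / I = 295.6 / 2.278 = 129.8 rpm.
KE_i = ½ΣIω² = 632.2 J; KE_f = ½(2.278)(13.59)² = 210.3 J.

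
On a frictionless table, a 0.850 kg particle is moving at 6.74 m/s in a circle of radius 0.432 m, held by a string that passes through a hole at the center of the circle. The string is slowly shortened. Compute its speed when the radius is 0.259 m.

v₂ ≈ 11.2 m/s

The only horizontal force on the mass is along the cord (radial), so it exerts no torque about the hole and angular momentum m v r is conserved.
v₂ = v₁ r₁ / r₂ = (6.74)(0.432) / (0.259) = 11.24 m/s.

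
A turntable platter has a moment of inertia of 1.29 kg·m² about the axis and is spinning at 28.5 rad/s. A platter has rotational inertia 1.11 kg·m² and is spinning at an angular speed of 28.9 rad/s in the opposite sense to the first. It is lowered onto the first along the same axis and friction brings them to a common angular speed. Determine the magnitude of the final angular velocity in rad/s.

The coupling torques are internal; angular momentum about the shared axis is conserved.
Taking A's sense as positive: L = (1.290)(28.5) − (1.110)(28.9) = 4.686 kg·m²·rad/s.
Combined I = 1.290 + 1.110 = 2.400 kg·m².
ω_f = L / I = 4.686 / 2.400 = 1.952 rad/s.

|ω_f| ≈ 1.95 rad/s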